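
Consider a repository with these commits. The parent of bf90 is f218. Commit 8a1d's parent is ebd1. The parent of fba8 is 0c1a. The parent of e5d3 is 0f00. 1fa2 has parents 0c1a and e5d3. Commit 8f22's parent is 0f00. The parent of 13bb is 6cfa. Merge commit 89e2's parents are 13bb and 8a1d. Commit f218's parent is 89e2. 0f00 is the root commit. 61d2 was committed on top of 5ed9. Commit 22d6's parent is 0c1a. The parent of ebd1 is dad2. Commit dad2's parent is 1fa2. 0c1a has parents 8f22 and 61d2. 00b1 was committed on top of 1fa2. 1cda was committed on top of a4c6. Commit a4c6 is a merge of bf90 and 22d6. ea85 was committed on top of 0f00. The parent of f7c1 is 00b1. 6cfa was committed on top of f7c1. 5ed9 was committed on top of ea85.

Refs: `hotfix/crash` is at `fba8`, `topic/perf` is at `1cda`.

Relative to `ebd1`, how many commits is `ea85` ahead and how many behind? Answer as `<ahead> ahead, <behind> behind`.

Reachable from ea85: {0f00, ea85}.
Reachable from ebd1: {0c1a, 0f00, 1fa2, 5ed9, 61d2, 8f22, dad2, e5d3, ea85, ebd1}.
Only in ea85's history (ahead): {} — 0.
Only in ebd1's history (behind): {0c1a, 1fa2, 5ed9, 61d2, 8f22, dad2, e5d3, ebd1} — 8.

0 ahead, 8 behind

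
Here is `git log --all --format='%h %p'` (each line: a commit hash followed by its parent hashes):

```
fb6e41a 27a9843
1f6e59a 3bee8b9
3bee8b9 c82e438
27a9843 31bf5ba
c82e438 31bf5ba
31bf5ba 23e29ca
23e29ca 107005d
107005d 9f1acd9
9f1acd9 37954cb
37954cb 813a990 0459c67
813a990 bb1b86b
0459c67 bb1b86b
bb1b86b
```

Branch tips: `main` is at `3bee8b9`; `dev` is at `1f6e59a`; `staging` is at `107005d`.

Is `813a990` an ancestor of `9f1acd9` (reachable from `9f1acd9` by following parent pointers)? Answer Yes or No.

Yes

Ancestors of 9f1acd9 (commits reachable by following parents): {0459c67, 37954cb, 813a990, 9f1acd9, bb1b86b}.
813a990 is in that set, so it is an ancestor of 9f1acd9.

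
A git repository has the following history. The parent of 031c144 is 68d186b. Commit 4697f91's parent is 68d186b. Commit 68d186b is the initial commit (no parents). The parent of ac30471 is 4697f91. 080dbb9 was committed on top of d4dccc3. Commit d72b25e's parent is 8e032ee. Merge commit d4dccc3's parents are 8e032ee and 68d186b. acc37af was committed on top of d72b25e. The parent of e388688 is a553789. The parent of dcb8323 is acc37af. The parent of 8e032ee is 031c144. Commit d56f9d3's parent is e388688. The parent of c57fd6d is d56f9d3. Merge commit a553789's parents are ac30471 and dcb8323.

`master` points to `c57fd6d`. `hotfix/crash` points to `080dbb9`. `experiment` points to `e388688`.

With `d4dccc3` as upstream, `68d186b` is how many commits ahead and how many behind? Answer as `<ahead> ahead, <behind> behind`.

Reachable from 68d186b: {68d186b}.
Reachable from d4dccc3: {031c144, 68d186b, 8e032ee, d4dccc3}.
Only in 68d186b's history (ahead): {} — 0.
Only in d4dccc3's history (behind): {031c144, 8e032ee, d4dccc3} — 3.

0 ahead, 3 behind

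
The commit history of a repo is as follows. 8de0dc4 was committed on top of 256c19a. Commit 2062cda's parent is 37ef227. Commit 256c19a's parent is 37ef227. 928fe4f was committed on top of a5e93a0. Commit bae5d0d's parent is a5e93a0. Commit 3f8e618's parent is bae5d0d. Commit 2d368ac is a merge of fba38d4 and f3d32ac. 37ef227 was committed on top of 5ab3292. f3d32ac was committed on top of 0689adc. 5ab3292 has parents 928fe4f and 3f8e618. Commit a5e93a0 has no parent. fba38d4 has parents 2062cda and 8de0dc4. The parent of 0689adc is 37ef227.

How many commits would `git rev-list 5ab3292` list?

5

Walking parent pointers from 5ab3292: reachable set = {3f8e618, 5ab3292, 928fe4f, a5e93a0, bae5d0d}.
That is 5 commits.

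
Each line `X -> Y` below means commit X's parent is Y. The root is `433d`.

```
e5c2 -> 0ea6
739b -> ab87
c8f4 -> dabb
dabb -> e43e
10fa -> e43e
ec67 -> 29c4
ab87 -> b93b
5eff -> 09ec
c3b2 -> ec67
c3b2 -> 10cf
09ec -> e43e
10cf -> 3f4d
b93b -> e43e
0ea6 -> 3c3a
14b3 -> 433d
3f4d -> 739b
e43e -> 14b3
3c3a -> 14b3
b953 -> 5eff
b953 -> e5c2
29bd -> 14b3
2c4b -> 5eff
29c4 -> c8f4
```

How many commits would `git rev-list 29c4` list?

Walking parent pointers from 29c4: reachable set = {14b3, 29c4, 433d, c8f4, dabb, e43e}.
That is 6 commits.

6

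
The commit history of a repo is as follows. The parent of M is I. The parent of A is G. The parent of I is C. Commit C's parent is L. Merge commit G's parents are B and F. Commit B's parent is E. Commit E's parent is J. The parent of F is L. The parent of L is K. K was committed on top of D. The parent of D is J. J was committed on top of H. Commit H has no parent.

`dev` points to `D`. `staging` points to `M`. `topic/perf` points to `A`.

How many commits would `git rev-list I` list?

Walking parent pointers from I: reachable set = {C, D, H, I, J, K, L}.
That is 7 commits.

7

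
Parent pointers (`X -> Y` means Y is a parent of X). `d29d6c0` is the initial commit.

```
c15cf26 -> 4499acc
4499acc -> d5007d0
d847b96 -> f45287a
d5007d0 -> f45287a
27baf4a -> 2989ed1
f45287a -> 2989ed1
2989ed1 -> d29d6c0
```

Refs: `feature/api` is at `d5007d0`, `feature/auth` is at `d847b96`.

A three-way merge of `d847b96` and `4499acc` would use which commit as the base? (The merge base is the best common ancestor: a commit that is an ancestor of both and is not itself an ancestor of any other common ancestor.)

Ancestors of d847b96: {2989ed1, d29d6c0, d847b96, f45287a}.
Ancestors of 4499acc: {2989ed1, 4499acc, d29d6c0, d5007d0, f45287a}.
Common ancestors: {2989ed1, d29d6c0, f45287a}.
Among these, f45287a is not an ancestor of any other common ancestor — it is the merge base.

f45287a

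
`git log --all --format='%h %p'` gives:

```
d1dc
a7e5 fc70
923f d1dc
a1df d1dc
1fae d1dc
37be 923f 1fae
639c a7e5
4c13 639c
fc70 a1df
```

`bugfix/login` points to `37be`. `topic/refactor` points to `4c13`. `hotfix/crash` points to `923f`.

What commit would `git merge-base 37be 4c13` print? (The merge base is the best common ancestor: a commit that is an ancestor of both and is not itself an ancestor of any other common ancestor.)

d1dc

Ancestors of 37be: {1fae, 37be, 923f, d1dc}.
Ancestors of 4c13: {4c13, 639c, a1df, a7e5, d1dc, fc70}.
Common ancestors: {d1dc}.
The only common ancestor is d1dc, so it is the merge base.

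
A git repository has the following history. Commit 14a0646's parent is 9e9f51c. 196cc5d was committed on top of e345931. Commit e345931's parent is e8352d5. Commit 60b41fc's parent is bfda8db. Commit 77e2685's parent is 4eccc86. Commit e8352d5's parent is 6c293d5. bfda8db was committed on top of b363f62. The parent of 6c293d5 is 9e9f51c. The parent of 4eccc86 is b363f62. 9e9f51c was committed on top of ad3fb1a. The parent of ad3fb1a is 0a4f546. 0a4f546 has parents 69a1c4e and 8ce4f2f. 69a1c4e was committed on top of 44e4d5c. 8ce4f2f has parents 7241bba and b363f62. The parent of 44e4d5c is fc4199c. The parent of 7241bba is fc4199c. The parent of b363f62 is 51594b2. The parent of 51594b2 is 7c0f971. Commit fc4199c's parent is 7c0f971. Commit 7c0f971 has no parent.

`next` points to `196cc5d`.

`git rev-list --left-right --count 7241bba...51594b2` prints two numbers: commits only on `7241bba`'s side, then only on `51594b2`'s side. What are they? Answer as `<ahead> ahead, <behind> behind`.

Reachable from 7241bba: {7241bba, 7c0f971, fc4199c}.
Reachable from 51594b2: {51594b2, 7c0f971}.
Only in 7241bba's history (ahead): {7241bba, fc4199c} — 2.
Only in 51594b2's history (behind): {51594b2} — 1.

2 ahead, 1 behind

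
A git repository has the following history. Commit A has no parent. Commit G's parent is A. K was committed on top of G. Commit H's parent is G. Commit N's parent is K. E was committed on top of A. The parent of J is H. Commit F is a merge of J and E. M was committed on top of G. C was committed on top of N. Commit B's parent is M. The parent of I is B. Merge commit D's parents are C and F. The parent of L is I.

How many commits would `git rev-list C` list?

5

Walking parent pointers from C: reachable set = {A, C, G, K, N}.
That is 5 commits.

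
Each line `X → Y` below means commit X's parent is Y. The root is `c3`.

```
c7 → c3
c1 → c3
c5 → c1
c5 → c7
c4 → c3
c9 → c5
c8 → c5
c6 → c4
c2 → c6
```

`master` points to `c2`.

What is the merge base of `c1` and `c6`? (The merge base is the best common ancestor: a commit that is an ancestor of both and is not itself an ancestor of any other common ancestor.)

c3

Ancestors of c1: {c1, c3}.
Ancestors of c6: {c3, c4, c6}.
Common ancestors: {c3}.
The only common ancestor is c3, so it is the merge base.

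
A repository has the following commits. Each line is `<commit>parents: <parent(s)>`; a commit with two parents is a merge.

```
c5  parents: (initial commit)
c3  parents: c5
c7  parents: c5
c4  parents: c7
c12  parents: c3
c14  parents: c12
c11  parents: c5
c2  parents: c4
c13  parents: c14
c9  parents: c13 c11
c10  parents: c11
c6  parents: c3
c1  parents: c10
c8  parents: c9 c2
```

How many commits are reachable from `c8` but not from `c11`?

Reachable from c8: {c11, c12, c13, c14, c2, c3, c4, c5, c7, c8, c9}.
Reachable from c11: {c11, c5}.
In c8's history but not c11's: {c12, c13, c14, c2, c3, c4, c7, c8, c9} — 9 commits.

9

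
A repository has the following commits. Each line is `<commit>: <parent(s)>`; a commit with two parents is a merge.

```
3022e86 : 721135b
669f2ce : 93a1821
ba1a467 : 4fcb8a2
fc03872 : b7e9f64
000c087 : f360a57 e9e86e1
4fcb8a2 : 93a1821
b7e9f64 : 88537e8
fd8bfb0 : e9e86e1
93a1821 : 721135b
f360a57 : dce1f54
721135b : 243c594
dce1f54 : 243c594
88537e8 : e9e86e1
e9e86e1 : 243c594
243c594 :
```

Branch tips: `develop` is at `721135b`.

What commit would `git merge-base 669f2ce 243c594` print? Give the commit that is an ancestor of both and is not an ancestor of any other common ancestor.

243c594

Ancestors of 669f2ce: {243c594, 669f2ce, 721135b, 93a1821}.
Ancestors of 243c594: {243c594}.
Common ancestors: {243c594}.
The only common ancestor is 243c594, so it is the merge base.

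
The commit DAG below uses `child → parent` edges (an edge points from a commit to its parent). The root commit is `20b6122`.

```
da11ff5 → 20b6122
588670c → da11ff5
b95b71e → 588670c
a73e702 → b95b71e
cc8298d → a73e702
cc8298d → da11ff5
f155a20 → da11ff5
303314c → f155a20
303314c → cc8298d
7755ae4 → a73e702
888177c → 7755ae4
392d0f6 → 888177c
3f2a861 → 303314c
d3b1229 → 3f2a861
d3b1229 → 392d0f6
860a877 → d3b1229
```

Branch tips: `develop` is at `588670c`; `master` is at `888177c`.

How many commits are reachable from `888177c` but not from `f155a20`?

Reachable from 888177c: {20b6122, 588670c, 7755ae4, 888177c, a73e702, b95b71e, da11ff5}.
Reachable from f155a20: {20b6122, da11ff5, f155a20}.
In 888177c's history but not f155a20's: {588670c, 7755ae4, 888177c, a73e702, b95b71e} — 5 commits.

5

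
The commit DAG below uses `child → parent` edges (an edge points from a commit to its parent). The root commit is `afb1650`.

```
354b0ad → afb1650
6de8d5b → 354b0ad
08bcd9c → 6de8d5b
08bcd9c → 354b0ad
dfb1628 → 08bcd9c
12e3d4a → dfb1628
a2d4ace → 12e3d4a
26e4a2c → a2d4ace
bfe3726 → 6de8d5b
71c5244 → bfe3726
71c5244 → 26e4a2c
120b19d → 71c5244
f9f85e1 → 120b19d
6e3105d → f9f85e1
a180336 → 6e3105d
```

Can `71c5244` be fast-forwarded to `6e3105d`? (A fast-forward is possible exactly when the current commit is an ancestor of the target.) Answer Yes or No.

A fast-forward from 71c5244 to 6e3105d is possible iff 71c5244 is an ancestor of 6e3105d.
Ancestors of 6e3105d: {08bcd9c, 120b19d, 12e3d4a, 26e4a2c, 354b0ad, 6de8d5b, 6e3105d, 71c5244, a2d4ace, afb1650, bfe3726, dfb1628, f9f85e1}.
71c5244 is among them, so fast-forward is possible.

Yes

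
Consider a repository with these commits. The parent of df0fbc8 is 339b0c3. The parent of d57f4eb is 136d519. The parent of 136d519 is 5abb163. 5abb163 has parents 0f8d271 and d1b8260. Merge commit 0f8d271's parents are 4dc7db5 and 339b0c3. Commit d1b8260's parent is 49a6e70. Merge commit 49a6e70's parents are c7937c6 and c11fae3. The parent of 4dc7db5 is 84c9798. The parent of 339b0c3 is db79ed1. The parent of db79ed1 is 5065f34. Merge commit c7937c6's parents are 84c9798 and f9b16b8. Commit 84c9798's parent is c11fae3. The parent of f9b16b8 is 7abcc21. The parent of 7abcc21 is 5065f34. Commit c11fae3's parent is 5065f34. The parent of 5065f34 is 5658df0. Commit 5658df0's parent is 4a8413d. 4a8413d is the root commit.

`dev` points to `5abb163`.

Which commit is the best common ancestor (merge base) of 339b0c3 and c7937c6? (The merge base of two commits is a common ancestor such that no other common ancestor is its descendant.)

Ancestors of 339b0c3: {339b0c3, 4a8413d, 5065f34, 5658df0, db79ed1}.
Ancestors of c7937c6: {4a8413d, 5065f34, 5658df0, 7abcc21, 84c9798, c11fae3, c7937c6, f9b16b8}.
Common ancestors: {4a8413d, 5065f34, 5658df0}.
Among these, 5065f34 is not an ancestor of any other common ancestor — it is the merge base.

5065f34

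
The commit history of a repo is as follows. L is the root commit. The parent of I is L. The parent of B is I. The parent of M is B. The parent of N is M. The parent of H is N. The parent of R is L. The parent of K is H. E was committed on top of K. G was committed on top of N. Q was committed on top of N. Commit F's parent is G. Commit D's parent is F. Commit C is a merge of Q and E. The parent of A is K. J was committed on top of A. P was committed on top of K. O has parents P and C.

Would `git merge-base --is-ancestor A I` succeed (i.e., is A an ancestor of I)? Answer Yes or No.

No

Ancestors of I: {I, L}.
A is not in that set, so it is not an ancestor of I.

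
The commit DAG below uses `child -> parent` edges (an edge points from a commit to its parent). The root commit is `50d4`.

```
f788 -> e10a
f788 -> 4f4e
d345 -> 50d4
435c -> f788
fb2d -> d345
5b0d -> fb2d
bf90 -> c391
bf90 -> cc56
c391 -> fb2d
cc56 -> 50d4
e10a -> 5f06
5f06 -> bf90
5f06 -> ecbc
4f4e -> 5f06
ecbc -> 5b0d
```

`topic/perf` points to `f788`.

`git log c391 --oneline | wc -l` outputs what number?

Walking parent pointers from c391: reachable set = {50d4, c391, d345, fb2d}.
That is 4 commits.

4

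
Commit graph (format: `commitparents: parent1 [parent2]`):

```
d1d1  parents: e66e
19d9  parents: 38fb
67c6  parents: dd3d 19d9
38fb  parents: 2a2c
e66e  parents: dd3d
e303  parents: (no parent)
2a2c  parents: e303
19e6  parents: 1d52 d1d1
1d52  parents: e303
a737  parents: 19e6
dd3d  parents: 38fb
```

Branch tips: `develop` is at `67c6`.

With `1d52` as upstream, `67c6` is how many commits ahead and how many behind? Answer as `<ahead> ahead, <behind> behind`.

Reachable from 67c6: {19d9, 2a2c, 38fb, 67c6, dd3d, e303}.
Reachable from 1d52: {1d52, e303}.
Only in 67c6's history (ahead): {19d9, 2a2c, 38fb, 67c6, dd3d} — 5.
Only in 1d52's history (behind): {1d52} — 1.

5 ahead, 1 behind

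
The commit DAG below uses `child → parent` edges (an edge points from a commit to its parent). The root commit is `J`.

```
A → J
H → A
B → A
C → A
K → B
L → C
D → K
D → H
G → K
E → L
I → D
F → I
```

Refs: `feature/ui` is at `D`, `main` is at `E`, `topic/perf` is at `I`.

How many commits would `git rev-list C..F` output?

6

Reachable from F: {A, B, D, F, H, I, J, K}.
Reachable from C: {A, C, J}.
In F's history but not C's: {B, D, F, H, I, K} — 6 commits.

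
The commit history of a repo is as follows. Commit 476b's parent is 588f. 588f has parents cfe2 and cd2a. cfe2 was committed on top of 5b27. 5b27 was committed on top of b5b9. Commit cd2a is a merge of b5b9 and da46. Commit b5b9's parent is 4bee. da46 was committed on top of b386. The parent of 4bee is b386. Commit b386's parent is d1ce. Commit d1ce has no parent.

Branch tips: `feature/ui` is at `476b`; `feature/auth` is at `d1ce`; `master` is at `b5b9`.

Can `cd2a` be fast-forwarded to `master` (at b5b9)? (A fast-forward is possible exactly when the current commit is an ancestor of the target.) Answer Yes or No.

A fast-forward from cd2a to b5b9 is possible iff cd2a is an ancestor of b5b9.
Ancestors of b5b9: {4bee, b386, b5b9, d1ce}.
cd2a is not among them, so fast-forward is not possible.

No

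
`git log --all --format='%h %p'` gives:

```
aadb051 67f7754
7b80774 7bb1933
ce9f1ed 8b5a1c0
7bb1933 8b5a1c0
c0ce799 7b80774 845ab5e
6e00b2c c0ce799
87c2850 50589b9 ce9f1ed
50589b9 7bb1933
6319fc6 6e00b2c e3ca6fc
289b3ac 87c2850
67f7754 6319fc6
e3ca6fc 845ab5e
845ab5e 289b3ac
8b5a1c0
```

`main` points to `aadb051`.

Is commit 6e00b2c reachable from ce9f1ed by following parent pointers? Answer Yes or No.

Ancestors of ce9f1ed: {8b5a1c0, ce9f1ed}.
6e00b2c is not in that set, so it is not an ancestor of ce9f1ed.

No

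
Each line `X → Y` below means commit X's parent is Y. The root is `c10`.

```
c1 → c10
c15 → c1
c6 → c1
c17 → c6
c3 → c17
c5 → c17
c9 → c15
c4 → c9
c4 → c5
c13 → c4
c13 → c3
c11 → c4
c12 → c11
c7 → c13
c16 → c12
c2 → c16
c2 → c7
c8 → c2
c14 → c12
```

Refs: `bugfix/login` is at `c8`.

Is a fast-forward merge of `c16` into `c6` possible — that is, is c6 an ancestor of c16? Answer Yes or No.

Yes

A fast-forward from c6 to c16 is possible iff c6 is an ancestor of c16.
Ancestors of c16: {c1, c10, c11, c12, c15, c16, c17, c4, c5, c6, c9}.
c6 is among them, so fast-forward is possible.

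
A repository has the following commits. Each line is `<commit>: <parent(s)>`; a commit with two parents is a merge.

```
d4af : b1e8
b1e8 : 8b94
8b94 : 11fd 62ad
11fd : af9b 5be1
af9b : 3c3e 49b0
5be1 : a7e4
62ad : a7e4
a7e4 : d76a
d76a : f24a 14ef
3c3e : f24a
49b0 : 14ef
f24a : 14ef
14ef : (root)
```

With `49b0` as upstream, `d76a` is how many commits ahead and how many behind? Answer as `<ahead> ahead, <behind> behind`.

2 ahead, 1 behind

Reachable from d76a: {14ef, d76a, f24a}.
Reachable from 49b0: {14ef, 49b0}.
Only in d76a's history (ahead): {d76a, f24a} — 2.
Only in 49b0's history (behind): {49b0} — 1.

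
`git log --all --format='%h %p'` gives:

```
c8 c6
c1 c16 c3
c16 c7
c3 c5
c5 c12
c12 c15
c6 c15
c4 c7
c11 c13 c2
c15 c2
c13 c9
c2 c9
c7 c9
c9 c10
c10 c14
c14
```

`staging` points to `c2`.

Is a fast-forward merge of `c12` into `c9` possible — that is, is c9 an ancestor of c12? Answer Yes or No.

A fast-forward from c9 to c12 is possible iff c9 is an ancestor of c12.
Ancestors of c12: {c10, c12, c14, c15, c2, c9}.
c9 is among them, so fast-forward is possible.

Yes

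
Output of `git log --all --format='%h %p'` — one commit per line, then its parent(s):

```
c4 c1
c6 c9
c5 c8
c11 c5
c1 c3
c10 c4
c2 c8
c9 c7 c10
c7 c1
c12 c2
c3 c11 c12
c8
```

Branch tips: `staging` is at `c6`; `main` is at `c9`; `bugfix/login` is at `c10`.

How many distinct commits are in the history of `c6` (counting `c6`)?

12

Walking parent pointers from c6: reachable set = {c1, c10, c11, c12, c2, c3, c4, c5, c6, c7, c8, c9}.
That is 12 commits.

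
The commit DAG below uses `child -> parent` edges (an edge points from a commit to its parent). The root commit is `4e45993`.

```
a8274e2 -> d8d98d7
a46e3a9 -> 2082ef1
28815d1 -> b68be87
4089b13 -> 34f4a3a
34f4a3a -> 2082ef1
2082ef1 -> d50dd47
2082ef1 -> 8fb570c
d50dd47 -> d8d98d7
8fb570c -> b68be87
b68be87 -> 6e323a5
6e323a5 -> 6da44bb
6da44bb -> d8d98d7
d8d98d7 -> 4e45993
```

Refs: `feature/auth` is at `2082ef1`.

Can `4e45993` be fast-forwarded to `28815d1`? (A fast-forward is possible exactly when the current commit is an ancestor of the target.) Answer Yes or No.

Yes

A fast-forward from 4e45993 to 28815d1 is possible iff 4e45993 is an ancestor of 28815d1.
Ancestors of 28815d1: {28815d1, 4e45993, 6da44bb, 6e323a5, b68be87, d8d98d7}.
4e45993 is among them, so fast-forward is possible.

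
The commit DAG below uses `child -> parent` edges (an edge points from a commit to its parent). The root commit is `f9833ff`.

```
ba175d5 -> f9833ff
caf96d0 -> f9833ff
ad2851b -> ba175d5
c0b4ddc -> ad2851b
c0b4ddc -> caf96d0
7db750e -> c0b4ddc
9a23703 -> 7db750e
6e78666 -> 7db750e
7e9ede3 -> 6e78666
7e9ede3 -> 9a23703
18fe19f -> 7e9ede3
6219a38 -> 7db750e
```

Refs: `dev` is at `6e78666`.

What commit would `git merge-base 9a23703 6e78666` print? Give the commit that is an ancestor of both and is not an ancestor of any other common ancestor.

7db750e

Ancestors of 9a23703: {7db750e, 9a23703, ad2851b, ba175d5, c0b4ddc, caf96d0, f9833ff}.
Ancestors of 6e78666: {6e78666, 7db750e, ad2851b, ba175d5, c0b4ddc, caf96d0, f9833ff}.
Common ancestors: {7db750e, ad2851b, ba175d5, c0b4ddc, caf96d0, f9833ff}.
Among these, 7db750e is not an ancestor of any other common ancestor — it is the merge base.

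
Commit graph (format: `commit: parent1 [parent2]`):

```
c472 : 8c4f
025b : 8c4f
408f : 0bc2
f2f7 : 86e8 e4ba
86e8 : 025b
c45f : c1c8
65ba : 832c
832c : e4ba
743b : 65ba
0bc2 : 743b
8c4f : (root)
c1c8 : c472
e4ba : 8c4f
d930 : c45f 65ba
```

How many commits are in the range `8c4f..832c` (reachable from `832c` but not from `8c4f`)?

2

Reachable from 832c: {832c, 8c4f, e4ba}.
Reachable from 8c4f: {8c4f}.
In 832c's history but not 8c4f's: {832c, e4ba} — 2 commits.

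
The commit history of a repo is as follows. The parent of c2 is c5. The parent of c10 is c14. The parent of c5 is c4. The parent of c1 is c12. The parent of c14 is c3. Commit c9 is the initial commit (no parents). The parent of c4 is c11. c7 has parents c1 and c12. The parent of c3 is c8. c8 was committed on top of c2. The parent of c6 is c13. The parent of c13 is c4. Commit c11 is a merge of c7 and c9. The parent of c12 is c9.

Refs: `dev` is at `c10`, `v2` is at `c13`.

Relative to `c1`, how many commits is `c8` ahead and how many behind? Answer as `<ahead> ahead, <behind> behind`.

6 ahead, 0 behind

Reachable from c8: {c1, c11, c12, c2, c4, c5, c7, c8, c9}.
Reachable from c1: {c1, c12, c9}.
Only in c8's history (ahead): {c11, c2, c4, c5, c7, c8} — 6.
Only in c1's history (behind): {} — 0.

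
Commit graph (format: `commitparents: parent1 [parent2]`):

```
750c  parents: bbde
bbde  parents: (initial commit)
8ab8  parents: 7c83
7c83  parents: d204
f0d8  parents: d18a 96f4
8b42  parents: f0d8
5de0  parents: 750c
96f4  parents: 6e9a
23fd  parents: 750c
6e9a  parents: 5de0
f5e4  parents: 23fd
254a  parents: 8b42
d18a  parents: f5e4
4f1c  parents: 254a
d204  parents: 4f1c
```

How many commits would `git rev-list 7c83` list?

14

Walking parent pointers from 7c83: reachable set = {23fd, 254a, 4f1c, 5de0, 6e9a, 750c, 7c83, 8b42, 96f4, bbde, d18a, d204, f0d8, f5e4}.
That is 14 commits.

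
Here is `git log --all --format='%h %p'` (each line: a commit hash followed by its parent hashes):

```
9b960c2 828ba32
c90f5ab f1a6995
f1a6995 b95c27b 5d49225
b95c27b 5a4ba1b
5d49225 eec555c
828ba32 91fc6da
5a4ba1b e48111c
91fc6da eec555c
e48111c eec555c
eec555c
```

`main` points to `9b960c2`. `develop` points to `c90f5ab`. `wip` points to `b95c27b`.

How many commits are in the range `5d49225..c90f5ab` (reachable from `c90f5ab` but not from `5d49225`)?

5

Reachable from c90f5ab: {5a4ba1b, 5d49225, b95c27b, c90f5ab, e48111c, eec555c, f1a6995}.
Reachable from 5d49225: {5d49225, eec555c}.
In c90f5ab's history but not 5d49225's: {5a4ba1b, b95c27b, c90f5ab, e48111c, f1a6995} — 5 commits.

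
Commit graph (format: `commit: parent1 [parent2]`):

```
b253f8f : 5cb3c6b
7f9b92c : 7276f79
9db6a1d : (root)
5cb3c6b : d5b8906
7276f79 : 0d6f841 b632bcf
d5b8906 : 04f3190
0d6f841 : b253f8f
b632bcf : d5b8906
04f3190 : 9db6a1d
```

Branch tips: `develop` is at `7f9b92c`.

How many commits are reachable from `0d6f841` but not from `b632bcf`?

3

Reachable from 0d6f841: {04f3190, 0d6f841, 5cb3c6b, 9db6a1d, b253f8f, d5b8906}.
Reachable from b632bcf: {04f3190, 9db6a1d, b632bcf, d5b8906}.
In 0d6f841's history but not b632bcf's: {0d6f841, 5cb3c6b, b253f8f} — 3 commits.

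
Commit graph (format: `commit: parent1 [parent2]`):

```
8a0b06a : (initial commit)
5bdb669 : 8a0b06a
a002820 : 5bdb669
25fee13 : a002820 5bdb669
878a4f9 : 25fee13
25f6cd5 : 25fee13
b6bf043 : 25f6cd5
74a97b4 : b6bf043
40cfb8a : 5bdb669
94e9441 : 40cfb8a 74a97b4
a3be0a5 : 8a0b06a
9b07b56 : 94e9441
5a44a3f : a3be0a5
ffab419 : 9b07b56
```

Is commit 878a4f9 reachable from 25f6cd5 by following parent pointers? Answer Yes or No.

Ancestors of 25f6cd5: {25f6cd5, 25fee13, 5bdb669, 8a0b06a, a002820}.
878a4f9 is not in that set, so it is not an ancestor of 25f6cd5.

No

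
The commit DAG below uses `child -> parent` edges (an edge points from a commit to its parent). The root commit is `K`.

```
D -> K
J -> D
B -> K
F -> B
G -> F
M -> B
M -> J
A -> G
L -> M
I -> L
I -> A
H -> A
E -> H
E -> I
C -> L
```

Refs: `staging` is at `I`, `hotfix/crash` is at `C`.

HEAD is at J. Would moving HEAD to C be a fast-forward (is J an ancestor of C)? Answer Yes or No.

A fast-forward from J to C is possible iff J is an ancestor of C.
Ancestors of C: {B, C, D, J, K, L, M}.
J is among them, so fast-forward is possible.

Yes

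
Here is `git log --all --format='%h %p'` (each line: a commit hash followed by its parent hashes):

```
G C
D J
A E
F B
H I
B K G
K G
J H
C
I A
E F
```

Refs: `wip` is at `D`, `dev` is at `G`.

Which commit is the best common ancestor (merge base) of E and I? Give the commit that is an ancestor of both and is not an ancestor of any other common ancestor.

E

Ancestors of E: {B, C, E, F, G, K}.
Ancestors of I: {A, B, C, E, F, G, I, K}.
Common ancestors: {B, C, E, F, G, K}.
Among these, E is not an ancestor of any other common ancestor — it is the merge base.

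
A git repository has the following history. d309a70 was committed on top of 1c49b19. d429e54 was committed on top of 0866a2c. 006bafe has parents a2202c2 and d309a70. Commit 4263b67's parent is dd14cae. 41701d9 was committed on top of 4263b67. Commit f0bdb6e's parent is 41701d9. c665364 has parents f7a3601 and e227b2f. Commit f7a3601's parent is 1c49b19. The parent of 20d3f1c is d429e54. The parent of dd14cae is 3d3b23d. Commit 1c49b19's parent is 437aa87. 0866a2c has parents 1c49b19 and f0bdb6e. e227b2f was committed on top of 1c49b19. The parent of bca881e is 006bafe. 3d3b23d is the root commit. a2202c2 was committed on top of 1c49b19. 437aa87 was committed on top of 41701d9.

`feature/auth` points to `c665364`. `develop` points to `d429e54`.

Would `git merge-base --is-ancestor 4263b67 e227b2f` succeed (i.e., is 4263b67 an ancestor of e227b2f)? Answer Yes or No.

Ancestors of e227b2f (commits reachable by following parents): {1c49b19, 3d3b23d, 41701d9, 4263b67, 437aa87, dd14cae, e227b2f}.
4263b67 is in that set, so it is an ancestor of e227b2f.

Yes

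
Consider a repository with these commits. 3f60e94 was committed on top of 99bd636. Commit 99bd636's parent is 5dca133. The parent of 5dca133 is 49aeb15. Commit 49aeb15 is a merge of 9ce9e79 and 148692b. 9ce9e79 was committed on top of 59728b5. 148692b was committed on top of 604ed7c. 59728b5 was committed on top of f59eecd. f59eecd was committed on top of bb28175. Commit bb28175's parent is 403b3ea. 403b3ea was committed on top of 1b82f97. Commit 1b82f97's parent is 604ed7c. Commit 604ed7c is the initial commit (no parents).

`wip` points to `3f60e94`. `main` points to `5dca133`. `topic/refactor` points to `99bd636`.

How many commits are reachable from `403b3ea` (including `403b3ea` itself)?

3

Walking parent pointers from 403b3ea: reachable set = {1b82f97, 403b3ea, 604ed7c}.
That is 3 commits.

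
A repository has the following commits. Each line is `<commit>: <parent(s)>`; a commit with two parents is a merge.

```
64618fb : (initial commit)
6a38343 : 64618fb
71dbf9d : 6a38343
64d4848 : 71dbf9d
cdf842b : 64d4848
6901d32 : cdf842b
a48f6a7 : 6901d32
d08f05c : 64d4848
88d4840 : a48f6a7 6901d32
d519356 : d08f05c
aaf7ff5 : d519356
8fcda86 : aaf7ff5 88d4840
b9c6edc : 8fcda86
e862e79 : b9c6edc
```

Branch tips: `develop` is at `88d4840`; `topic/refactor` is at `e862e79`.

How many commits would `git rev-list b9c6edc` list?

Walking parent pointers from b9c6edc: reachable set = {64618fb, 64d4848, 6901d32, 6a38343, 71dbf9d, 88d4840, 8fcda86, a48f6a7, aaf7ff5, b9c6edc, cdf842b, d08f05c, d519356}.
That is 13 commits.

13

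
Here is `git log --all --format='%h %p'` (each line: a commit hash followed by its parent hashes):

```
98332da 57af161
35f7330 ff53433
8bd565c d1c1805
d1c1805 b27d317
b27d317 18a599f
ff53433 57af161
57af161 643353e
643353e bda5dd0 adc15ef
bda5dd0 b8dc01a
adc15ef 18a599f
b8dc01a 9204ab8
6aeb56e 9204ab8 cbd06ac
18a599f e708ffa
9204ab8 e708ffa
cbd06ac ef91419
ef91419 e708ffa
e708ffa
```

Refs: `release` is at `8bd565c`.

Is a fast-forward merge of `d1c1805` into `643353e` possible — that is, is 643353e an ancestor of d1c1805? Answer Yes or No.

No

A fast-forward from 643353e to d1c1805 is possible iff 643353e is an ancestor of d1c1805.
Ancestors of d1c1805: {18a599f, b27d317, d1c1805, e708ffa}.
643353e is not among them, so fast-forward is not possible.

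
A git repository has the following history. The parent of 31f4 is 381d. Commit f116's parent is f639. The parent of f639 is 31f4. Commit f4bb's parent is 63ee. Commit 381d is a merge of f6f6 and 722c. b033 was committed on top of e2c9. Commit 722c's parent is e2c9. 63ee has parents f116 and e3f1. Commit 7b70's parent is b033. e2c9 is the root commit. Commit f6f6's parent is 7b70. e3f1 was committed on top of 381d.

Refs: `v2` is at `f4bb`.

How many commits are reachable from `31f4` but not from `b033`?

5

Reachable from 31f4: {31f4, 381d, 722c, 7b70, b033, e2c9, f6f6}.
Reachable from b033: {b033, e2c9}.
In 31f4's history but not b033's: {31f4, 381d, 722c, 7b70, f6f6} — 5 commits.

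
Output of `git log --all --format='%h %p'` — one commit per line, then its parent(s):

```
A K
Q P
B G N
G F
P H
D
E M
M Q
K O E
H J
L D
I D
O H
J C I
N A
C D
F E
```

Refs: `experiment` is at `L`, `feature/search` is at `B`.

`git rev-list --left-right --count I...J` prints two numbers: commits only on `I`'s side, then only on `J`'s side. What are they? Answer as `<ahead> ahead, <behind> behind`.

Reachable from I: {D, I}.
Reachable from J: {C, D, I, J}.
Only in I's history (ahead): {} — 0.
Only in J's history (behind): {C, J} — 2.

0 ahead, 2 behind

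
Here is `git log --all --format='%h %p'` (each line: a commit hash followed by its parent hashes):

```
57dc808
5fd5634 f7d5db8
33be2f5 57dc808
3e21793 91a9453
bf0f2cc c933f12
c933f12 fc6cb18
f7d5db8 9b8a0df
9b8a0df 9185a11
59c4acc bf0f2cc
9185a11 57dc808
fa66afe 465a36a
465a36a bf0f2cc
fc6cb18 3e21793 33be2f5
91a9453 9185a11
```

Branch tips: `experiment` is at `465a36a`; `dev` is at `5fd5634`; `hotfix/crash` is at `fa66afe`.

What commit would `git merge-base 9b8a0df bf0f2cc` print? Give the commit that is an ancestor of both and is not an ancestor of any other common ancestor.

9185a11

Ancestors of 9b8a0df: {57dc808, 9185a11, 9b8a0df}.
Ancestors of bf0f2cc: {33be2f5, 3e21793, 57dc808, 9185a11, 91a9453, bf0f2cc, c933f12, fc6cb18}.
Common ancestors: {57dc808, 9185a11}.
Among these, 9185a11 is not an ancestor of any other common ancestor — it is the merge base.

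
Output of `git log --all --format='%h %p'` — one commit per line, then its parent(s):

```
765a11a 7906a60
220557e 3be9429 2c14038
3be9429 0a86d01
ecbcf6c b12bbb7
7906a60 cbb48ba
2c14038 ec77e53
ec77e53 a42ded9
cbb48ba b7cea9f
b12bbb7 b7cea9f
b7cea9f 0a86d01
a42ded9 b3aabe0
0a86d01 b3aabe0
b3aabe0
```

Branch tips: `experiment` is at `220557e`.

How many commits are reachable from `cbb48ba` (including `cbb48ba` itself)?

Walking parent pointers from cbb48ba: reachable set = {0a86d01, b3aabe0, b7cea9f, cbb48ba}.
That is 4 commits.

4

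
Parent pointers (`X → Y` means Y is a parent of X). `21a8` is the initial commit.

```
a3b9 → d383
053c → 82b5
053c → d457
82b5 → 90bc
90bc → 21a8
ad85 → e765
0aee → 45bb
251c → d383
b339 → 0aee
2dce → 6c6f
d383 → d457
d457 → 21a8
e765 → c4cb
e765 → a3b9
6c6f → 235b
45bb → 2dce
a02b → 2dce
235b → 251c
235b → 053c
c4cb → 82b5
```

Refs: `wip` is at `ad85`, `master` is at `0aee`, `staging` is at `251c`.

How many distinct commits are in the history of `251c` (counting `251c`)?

4

Walking parent pointers from 251c: reachable set = {21a8, 251c, d383, d457}.
That is 4 commits.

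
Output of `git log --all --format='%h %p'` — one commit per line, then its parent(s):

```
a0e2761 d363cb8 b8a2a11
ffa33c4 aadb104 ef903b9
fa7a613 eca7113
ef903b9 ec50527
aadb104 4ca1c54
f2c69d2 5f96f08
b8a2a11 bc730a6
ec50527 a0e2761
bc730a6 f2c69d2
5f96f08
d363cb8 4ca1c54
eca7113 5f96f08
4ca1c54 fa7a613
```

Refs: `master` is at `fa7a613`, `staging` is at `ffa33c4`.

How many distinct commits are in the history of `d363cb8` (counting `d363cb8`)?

Walking parent pointers from d363cb8: reachable set = {4ca1c54, 5f96f08, d363cb8, eca7113, fa7a613}.
That is 5 commits.

5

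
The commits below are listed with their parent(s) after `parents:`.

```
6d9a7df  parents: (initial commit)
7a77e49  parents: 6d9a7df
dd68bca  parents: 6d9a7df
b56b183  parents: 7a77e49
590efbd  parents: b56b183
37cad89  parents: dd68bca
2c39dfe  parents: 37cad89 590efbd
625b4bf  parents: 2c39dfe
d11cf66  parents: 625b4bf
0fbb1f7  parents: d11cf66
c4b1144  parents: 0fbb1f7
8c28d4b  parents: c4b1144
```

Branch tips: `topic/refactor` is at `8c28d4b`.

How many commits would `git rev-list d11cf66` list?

Walking parent pointers from d11cf66: reachable set = {2c39dfe, 37cad89, 590efbd, 625b4bf, 6d9a7df, 7a77e49, b56b183, d11cf66, dd68bca}.
That is 9 commits.

9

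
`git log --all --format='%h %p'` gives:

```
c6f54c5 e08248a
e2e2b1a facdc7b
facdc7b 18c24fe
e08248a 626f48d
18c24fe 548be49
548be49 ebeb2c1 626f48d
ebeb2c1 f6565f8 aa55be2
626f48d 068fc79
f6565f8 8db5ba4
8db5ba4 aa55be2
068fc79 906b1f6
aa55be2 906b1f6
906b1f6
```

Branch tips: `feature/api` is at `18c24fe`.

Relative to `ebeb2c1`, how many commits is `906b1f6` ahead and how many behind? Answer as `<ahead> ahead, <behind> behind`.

0 ahead, 4 behind

Reachable from 906b1f6: {906b1f6}.
Reachable from ebeb2c1: {8db5ba4, 906b1f6, aa55be2, ebeb2c1, f6565f8}.
Only in 906b1f6's history (ahead): {} — 0.
Only in ebeb2c1's history (behind): {8db5ba4, aa55be2, ebeb2c1, f6565f8} — 4.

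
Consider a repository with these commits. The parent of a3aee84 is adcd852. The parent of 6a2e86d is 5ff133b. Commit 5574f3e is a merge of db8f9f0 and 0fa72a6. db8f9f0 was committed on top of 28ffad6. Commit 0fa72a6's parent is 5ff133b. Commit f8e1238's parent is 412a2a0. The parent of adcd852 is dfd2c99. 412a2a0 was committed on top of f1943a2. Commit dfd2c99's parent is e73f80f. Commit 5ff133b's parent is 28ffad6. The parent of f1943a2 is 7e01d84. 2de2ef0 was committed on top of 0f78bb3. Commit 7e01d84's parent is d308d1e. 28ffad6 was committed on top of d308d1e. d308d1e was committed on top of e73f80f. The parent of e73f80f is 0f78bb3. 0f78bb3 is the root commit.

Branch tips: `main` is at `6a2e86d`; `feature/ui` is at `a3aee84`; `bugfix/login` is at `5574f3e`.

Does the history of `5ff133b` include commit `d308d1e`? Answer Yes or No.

Yes

Ancestors of 5ff133b (commits reachable by following parents): {0f78bb3, 28ffad6, 5ff133b, d308d1e, e73f80f}.
d308d1e is in that set, so it is an ancestor of 5ff133b.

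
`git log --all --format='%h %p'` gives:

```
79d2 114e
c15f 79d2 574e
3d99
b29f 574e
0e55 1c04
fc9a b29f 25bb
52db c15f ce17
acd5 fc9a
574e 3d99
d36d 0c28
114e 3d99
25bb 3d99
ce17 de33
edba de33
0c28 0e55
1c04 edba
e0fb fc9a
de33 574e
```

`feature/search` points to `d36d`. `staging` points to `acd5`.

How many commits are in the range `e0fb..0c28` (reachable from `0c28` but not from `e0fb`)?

Reachable from 0c28: {0c28, 0e55, 1c04, 3d99, 574e, de33, edba}.
Reachable from e0fb: {25bb, 3d99, 574e, b29f, e0fb, fc9a}.
In 0c28's history but not e0fb's: {0c28, 0e55, 1c04, de33, edba} — 5 commits.

5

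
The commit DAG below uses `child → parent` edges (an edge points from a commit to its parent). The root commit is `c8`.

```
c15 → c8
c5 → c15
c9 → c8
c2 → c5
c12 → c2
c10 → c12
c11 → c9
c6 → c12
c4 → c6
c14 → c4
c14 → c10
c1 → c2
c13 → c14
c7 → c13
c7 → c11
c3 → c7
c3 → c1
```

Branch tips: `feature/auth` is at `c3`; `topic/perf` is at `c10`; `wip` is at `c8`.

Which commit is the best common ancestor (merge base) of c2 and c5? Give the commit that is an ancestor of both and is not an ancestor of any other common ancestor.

Ancestors of c2: {c15, c2, c5, c8}.
Ancestors of c5: {c15, c5, c8}.
Common ancestors: {c15, c5, c8}.
Among these, c5 is not an ancestor of any other common ancestor — it is the merge base.

c5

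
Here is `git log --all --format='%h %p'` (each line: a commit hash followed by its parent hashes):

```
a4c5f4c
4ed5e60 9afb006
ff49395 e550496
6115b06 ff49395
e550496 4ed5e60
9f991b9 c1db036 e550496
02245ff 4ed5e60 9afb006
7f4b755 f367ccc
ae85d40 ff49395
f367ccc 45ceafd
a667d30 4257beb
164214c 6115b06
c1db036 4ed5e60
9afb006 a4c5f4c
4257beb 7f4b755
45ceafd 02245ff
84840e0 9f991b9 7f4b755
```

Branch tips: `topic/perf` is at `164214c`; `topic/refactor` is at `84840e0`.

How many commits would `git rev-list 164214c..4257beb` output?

5

Reachable from 4257beb: {02245ff, 4257beb, 45ceafd, 4ed5e60, 7f4b755, 9afb006, a4c5f4c, f367ccc}.
Reachable from 164214c: {164214c, 4ed5e60, 6115b06, 9afb006, a4c5f4c, e550496, ff49395}.
In 4257beb's history but not 164214c's: {02245ff, 4257beb, 45ceafd, 7f4b755, f367ccc} — 5 commits.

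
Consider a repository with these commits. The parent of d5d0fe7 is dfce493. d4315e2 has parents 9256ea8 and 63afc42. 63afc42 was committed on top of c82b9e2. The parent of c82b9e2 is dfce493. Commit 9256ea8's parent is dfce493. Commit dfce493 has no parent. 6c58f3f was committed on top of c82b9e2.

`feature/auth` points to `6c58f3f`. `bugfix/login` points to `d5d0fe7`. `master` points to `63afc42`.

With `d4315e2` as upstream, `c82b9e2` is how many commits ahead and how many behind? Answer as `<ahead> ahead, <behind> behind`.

Reachable from c82b9e2: {c82b9e2, dfce493}.
Reachable from d4315e2: {63afc42, 9256ea8, c82b9e2, d4315e2, dfce493}.
Only in c82b9e2's history (ahead): {} — 0.
Only in d4315e2's history (behind): {63afc42, 9256ea8, d4315e2} — 3.

0 ahead, 3 behind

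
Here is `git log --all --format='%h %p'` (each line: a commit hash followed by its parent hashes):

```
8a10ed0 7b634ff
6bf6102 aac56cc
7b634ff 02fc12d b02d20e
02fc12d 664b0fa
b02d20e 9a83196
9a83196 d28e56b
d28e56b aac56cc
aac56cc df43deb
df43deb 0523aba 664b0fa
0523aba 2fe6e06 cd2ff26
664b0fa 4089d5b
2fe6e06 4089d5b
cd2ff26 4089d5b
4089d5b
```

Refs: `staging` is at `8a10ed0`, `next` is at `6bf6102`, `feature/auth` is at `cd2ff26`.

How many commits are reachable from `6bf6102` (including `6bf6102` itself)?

Walking parent pointers from 6bf6102: reachable set = {0523aba, 2fe6e06, 4089d5b, 664b0fa, 6bf6102, aac56cc, cd2ff26, df43deb}.
That is 8 commits.

8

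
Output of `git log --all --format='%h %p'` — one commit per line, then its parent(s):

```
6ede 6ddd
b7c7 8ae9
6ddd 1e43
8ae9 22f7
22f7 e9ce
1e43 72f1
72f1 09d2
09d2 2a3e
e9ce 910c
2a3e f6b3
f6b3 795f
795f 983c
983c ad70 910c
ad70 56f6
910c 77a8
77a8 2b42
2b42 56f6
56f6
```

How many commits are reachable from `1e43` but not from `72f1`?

Reachable from 1e43: {09d2, 1e43, 2a3e, 2b42, 56f6, 72f1, 77a8, 795f, 910c, 983c, ad70, f6b3}.
Reachable from 72f1: {09d2, 2a3e, 2b42, 56f6, 72f1, 77a8, 795f, 910c, 983c, ad70, f6b3}.
In 1e43's history but not 72f1's: {1e43} — 1 commit.

1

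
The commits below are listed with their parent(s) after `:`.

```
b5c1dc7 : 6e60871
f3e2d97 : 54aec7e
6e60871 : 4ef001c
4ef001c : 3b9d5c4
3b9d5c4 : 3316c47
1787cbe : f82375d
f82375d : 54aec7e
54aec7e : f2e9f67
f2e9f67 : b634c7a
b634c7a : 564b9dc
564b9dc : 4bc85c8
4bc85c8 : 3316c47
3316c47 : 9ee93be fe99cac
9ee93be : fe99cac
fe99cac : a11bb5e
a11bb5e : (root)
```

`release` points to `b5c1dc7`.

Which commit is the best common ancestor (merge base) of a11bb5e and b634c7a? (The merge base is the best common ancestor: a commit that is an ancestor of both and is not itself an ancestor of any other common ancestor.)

a11bb5e

Ancestors of a11bb5e: {a11bb5e}.
Ancestors of b634c7a: {3316c47, 4bc85c8, 564b9dc, 9ee93be, a11bb5e, b634c7a, fe99cac}.
Common ancestors: {a11bb5e}.
The only common ancestor is a11bb5e, so it is the merge base.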